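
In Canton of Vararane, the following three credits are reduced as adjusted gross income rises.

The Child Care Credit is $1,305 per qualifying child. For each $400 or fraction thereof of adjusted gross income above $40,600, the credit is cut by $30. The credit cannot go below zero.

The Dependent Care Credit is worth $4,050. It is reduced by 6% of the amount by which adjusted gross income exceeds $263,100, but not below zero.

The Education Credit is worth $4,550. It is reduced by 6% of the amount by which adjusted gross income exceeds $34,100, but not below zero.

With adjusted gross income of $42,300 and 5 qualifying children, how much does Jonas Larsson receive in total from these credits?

Child Care Credit: base = 5 × $1,305 = $6,525. income exceeds $40,600 by $1,700, which is 5 full-or-partial $400 increments; reduction = 5 × $30 = $150, leaving $6,375.
Dependent Care Credit: $42,300 is at or below the $263,100 threshold, so the full $4,050 applies.
Education Credit: 6% of the $8,200 excess over $34,100 is $492; credit = $4,550 − $492 = $4,058.
Total: $6,375 + $4,050 + $4,058 = $14,483.

$14,483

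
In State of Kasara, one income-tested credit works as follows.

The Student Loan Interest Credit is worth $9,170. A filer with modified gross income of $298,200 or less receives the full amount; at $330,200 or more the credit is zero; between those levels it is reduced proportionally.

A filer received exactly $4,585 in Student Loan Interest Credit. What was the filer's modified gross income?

$314,200

$4,585 is 4,585/9,170 of the full $9,170, so 4,585/9,170 of the $32,000 range has been used: income = $298,200 + $32,000 × 4,585/9,170 = $314,200.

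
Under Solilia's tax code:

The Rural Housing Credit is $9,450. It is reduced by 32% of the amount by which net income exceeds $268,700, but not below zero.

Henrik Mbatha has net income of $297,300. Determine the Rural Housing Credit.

$298

Rural Housing Credit: 32% of the $28,600 excess over $268,700 is $9,152; credit = $9,450 − $9,152 = $298.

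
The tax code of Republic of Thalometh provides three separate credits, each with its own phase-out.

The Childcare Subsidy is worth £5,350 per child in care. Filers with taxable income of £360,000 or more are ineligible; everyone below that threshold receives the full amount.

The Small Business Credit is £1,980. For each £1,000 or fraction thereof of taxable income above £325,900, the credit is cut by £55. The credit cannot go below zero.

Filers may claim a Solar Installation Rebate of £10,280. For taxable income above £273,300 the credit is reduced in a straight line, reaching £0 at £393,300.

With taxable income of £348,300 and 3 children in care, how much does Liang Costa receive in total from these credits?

£20,620

Childcare Subsidy: base = 3 × £5,350 = £16,050. £348,300 is below the £360,000 cutoff, so the full £16,050 applies.
Small Business Credit: income exceeds £325,900 by £22,400, which is 23 full-or-partial £1,000 increments; reduction = 23 × £55 = £1,265, leaving £715.
Solar Installation Rebate: £348,300 is £75,000 into a £120,000 phase-out range, leaving 45,000/120,000 of the credit: £10,280 × 45,000/120,000 = £3,855.
Total: £16,050 + £715 + £3,855 = £20,620.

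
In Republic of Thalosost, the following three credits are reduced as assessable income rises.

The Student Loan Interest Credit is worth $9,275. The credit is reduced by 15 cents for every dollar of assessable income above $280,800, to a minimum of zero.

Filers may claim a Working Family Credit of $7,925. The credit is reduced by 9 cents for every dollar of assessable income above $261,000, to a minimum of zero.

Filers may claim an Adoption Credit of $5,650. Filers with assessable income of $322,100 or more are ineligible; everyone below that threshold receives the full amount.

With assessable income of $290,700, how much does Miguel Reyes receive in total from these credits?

$18,692

Student Loan Interest Credit: 15% of the $9,900 excess over $280,800 is $1,485; credit = $9,275 − $1,485 = $7,790.
Working Family Credit: 9% of the $29,700 excess over $261,000 is $2,673; credit = $7,925 − $2,673 = $5,252.
Adoption Credit: $290,700 is below the $322,100 cutoff, so the full $5,650 applies.
Total: $7,790 + $5,252 + $5,650 = $18,692.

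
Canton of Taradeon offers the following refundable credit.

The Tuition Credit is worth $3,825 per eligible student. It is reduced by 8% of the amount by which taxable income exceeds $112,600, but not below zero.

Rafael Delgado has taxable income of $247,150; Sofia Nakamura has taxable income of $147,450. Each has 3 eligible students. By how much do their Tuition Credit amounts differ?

$7,976

Rafael ($247,150): Tuition Credit: base = 3 × $3,825 = $11,475. 8% of the $134,550 excess over $112,600 is $10,764; credit = $11,475 − $10,764 = $711.
Sofia ($147,450): Tuition Credit: base = 3 × $3,825 = $11,475. 8% of the $34,850 excess over $112,600 is $2,788; credit = $11,475 − $2,788 = $8,687.
Difference: |$711 − $8,687| = $7,976.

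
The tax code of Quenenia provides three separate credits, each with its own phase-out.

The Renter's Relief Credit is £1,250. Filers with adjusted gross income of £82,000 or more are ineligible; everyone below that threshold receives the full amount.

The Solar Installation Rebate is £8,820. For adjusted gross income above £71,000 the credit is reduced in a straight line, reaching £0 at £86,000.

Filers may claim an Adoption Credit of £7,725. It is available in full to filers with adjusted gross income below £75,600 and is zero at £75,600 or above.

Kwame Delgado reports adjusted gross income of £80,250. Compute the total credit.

Renter's Relief Credit: £80,250 is below the £82,000 cutoff, so the full £1,250 applies.
Solar Installation Rebate: £80,250 is £9,250 into a £15,000 phase-out range, leaving 5,750/15,000 of the credit: £8,820 × 5,750/15,000 = £3,381.
Adoption Credit: £80,250 meets or exceeds the £75,600 cutoff, so the credit is £0.
Total: £1,250 + £3,381 + £0 = £4,631.

£4,631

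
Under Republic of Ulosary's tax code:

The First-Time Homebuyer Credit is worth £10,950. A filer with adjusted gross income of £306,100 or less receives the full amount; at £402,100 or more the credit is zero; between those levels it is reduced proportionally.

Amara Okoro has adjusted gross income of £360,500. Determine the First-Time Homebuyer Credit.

First-Time Homebuyer Credit: £360,500 is £54,400 into a £96,000 phase-out range, leaving 41,600/96,000 of the credit: £10,950 × 41,600/96,000 = £4,745.

£4,745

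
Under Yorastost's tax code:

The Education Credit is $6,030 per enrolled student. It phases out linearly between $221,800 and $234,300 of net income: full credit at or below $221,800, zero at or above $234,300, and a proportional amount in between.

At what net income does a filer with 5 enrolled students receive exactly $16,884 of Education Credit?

Full credit = 5 × $6,030 = $30,150.
$16,884 is 16,884/30,150 of the full $30,150, so 13,266/30,150 of the $12,500 range has been used: income = $221,800 + $12,500 × 13,266/30,150 = $227,300.

$227,300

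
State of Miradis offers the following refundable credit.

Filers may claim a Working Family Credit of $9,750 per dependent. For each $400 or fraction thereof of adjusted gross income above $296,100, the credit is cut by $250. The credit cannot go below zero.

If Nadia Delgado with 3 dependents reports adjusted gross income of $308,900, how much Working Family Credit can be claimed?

Working Family Credit: base = 3 × $9,750 = $29,250. income exceeds $296,100 by $12,800, which is 32 full-or-partial $400 increments; reduction = 32 × $250 = $8,000, leaving $21,250.

$21,250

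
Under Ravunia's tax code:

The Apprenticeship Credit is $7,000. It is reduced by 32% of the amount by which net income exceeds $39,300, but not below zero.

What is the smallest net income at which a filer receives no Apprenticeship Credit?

$61,175

The credit falls by 32% of each dollar above $39,300, so it reaches zero when the excess is $7,000 / 32% = $21,875: income = $39,300 + $21,875 = $61,175.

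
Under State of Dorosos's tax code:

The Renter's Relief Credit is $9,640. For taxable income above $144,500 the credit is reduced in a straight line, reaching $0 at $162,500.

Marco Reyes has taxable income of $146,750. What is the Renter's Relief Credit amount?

$8,435

Renter's Relief Credit: $146,750 is $2,250 into a $18,000 phase-out range, leaving 15,750/18,000 of the credit: $9,640 × 15,750/18,000 = $8,435.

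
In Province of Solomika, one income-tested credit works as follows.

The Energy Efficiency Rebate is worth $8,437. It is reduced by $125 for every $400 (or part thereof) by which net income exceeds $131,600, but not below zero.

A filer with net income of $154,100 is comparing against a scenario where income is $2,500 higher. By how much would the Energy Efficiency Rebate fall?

$750

At $154,100 — income exceeds $131,600 by $22,500, which is 57 full-or-partial $400 increments; reduction = 57 × $125 = $7,125, leaving $1,312.
At $156,600 — income exceeds $131,600 by $25,000, which is 63 full-or-partial $400 increments; reduction = 63 × $125 = $7,875, leaving $562.
Lost: $1,312 − $562 = $750.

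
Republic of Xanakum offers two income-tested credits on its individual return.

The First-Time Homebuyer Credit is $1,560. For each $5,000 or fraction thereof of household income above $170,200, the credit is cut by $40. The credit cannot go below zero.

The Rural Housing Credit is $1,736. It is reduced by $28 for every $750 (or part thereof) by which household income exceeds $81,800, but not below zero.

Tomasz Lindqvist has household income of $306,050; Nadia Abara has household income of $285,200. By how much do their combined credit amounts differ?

$200

Tomasz ($306,050): First-Time Homebuyer Credit: income exceeds $170,200 by $135,850, which is 28 full-or-partial $5,000 increments; reduction = 28 × $40 = $1,120, leaving $440. Rural Housing Credit: income exceeds $81,800 by $224,250 → 299 increments × $28 = $8,372 ≥ base, so the credit is $0. total $440 + $0 = $440
Nadia ($285,200): First-Time Homebuyer Credit: income exceeds $170,200 by $115,000, which is 23 full-or-partial $5,000 increments; reduction = 23 × $40 = $920, leaving $640. Rural Housing Credit: income exceeds $81,800 by $203,400 → 272 increments × $28 = $7,616 ≥ base, so the credit is $0. total $640 + $0 = $640
Difference: |$440 − $640| = $200.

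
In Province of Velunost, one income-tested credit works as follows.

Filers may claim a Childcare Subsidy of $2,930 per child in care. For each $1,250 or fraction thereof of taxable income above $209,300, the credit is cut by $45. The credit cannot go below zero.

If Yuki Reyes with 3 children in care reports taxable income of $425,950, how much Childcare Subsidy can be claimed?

$960

Childcare Subsidy: base = 3 × $2,930 = $8,790. income exceeds $209,300 by $216,650, which is 174 full-or-partial $1,250 increments; reduction = 174 × $45 = $7,830, leaving $960.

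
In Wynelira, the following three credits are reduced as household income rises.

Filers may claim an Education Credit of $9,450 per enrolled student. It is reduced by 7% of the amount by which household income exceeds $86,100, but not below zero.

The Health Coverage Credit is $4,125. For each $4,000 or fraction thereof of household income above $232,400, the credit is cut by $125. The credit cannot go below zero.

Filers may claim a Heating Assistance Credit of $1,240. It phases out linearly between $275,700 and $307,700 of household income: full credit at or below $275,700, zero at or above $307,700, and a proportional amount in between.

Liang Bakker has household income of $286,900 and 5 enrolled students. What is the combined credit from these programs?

$36,375

Education Credit: base = 5 × $9,450 = $47,250. 7% of the $200,800 excess over $86,100 is $14,056; credit = $47,250 − $14,056 = $33,194.
Health Coverage Credit: income exceeds $232,400 by $54,500, which is 14 full-or-partial $4,000 increments; reduction = 14 × $125 = $1,750, leaving $2,375.
Heating Assistance Credit: $286,900 is $11,200 into a $32,000 phase-out range, leaving 20,800/32,000 of the credit: $1,240 × 20,800/32,000 = $806.
Total: $33,194 + $2,375 + $806 = $36,375.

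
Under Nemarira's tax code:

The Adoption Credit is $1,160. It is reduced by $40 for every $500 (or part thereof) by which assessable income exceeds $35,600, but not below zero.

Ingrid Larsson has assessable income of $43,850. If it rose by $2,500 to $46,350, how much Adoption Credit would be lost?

$200

At $43,850 — income exceeds $35,600 by $8,250, which is 17 full-or-partial $500 increments; reduction = 17 × $40 = $680, leaving $480.
At $46,350 — income exceeds $35,600 by $10,750, which is 22 full-or-partial $500 increments; reduction = 22 × $40 = $880, leaving $280.
Lost: $480 − $280 = $200.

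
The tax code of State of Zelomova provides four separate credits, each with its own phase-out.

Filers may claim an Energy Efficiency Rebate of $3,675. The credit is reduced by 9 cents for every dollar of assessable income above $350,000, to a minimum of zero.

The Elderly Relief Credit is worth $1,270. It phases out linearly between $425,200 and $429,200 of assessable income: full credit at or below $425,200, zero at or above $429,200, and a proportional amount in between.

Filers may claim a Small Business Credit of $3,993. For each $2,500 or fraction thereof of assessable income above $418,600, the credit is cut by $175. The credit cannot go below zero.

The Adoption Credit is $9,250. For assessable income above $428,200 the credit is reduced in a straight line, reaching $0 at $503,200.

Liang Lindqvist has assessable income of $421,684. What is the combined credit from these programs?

$14,163

Energy Efficiency Rebate: 9% of the $71,684 excess over $350,000 is $6,451.56 ≥ base, so the credit is $0.
Elderly Relief Credit: $421,684 is at or below the $425,200 threshold, so the full $1,270 applies.
Small Business Credit: income exceeds $418,600 by $3,084, which is 2 full-or-partial $2,500 increments; reduction = 2 × $175 = $350, leaving $3,643.
Adoption Credit: $421,684 is at or below the $428,200 threshold, so the full $9,250 applies.
Total: $0 + $1,270 + $3,643 + $9,250 = $14,163.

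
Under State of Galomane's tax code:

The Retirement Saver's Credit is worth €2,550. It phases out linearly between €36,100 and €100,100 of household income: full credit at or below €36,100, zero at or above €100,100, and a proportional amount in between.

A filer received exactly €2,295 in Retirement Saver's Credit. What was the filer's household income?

€42,500

€2,295 is 2,295/2,550 of the full €2,550, so 255/2,550 of the €64,000 range has been used: income = €36,100 + €64,000 × 255/2,550 = €42,500.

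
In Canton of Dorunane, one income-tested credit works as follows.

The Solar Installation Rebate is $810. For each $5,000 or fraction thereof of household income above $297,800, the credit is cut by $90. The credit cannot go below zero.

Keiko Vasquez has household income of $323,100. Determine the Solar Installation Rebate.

Solar Installation Rebate: income exceeds $297,800 by $25,300, which is 6 full-or-partial $5,000 increments; reduction = 6 × $90 = $540, leaving $270.

$270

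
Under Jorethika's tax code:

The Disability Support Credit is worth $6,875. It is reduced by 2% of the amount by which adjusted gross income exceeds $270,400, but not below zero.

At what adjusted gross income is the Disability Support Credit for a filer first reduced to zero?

$614,150

The credit falls by 2% of each dollar above $270,400, so it reaches zero when the excess is $6,875 / 2% = $343,750: income = $270,400 + $343,750 = $614,150.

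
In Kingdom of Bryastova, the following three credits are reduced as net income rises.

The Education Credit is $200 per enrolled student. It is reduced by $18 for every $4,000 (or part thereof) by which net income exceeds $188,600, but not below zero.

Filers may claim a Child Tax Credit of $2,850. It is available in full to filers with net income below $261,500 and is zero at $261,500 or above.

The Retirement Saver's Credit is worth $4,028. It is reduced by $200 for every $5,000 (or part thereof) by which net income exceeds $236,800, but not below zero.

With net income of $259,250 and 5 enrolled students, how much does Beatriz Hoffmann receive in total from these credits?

$6,554

Education Credit: base = 5 × $200 = $1,000. income exceeds $188,600 by $70,650, which is 18 full-or-partial $4,000 increments; reduction = 18 × $18 = $324, leaving $676.
Child Tax Credit: $259,250 is below the $261,500 cutoff, so the full $2,850 applies.
Retirement Saver's Credit: income exceeds $236,800 by $22,450, which is 5 full-or-partial $5,000 increments; reduction = 5 × $200 = $1,000, leaving $3,028.
Total: $676 + $2,850 + $3,028 = $6,554.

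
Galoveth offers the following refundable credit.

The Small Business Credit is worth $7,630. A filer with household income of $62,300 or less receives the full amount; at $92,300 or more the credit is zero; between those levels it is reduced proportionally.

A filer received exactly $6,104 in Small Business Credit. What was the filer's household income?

$6,104 is 6,104/7,630 of the full $7,630, so 1,526/7,630 of the $30,000 range has been used: income = $62,300 + $30,000 × 1,526/7,630 = $68,300.

$68,300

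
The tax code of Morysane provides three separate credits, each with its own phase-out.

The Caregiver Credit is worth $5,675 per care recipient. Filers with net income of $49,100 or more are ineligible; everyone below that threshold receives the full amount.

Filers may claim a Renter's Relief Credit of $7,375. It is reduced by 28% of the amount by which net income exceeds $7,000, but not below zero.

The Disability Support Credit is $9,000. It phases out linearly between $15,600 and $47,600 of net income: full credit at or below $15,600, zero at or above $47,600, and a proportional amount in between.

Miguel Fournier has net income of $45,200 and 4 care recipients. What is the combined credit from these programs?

$23,375

Caregiver Credit: base = 4 × $5,675 = $22,700. $45,200 is below the $49,100 cutoff, so the full $22,700 applies.
Renter's Relief Credit: 28% of the $38,200 excess over $7,000 is $10,696 ≥ base, so the credit is $0.
Disability Support Credit: $45,200 is $29,600 into a $32,000 phase-out range, leaving 2,400/32,000 of the credit: $9,000 × 2,400/32,000 = $675.
Total: $22,700 + $0 + $675 = $23,375.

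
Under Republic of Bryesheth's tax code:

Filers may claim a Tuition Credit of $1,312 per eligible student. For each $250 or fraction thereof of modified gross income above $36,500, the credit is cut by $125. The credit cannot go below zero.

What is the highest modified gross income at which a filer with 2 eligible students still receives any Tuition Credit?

Full credit = 2 × $1,312 = $2,624.
After 20 increments the reduction is 20 × $125 = $2,500, leaving $124; one more increment wipes it out. Increment 20 ends at excess 20 × $250 = $5,000, so the highest qualifying income is $36,500 + $5,000 = $41,500.

$41,500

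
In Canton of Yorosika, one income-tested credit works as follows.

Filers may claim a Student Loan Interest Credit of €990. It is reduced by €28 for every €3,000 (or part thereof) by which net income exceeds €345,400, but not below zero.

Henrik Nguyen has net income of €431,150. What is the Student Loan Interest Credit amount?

Student Loan Interest Credit: income exceeds €345,400 by €85,750, which is 29 full-or-partial €3,000 increments; reduction = 29 × €28 = €812, leaving €178.

€178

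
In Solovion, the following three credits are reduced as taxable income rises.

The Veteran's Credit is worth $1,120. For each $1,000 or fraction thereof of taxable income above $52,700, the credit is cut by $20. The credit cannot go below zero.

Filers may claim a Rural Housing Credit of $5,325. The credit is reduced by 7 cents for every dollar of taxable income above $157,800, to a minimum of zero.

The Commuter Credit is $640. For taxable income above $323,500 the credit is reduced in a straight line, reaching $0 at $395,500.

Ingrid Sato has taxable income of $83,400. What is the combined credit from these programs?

Veteran's Credit: income exceeds $52,700 by $30,700, which is 31 full-or-partial $1,000 increments; reduction = 31 × $20 = $620, leaving $500.
Rural Housing Credit: $83,400 is at or below the $157,800 threshold, so the full $5,325 applies.
Commuter Credit: $83,400 is at or below the $323,500 threshold, so the full $640 applies.
Total: $500 + $5,325 + $640 = $6,465.

$6,465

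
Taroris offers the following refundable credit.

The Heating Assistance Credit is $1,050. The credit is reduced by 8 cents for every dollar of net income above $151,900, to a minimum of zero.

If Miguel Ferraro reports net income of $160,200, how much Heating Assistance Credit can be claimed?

$386

Heating Assistance Credit: 8% of the $8,300 excess over $151,900 is $664; credit = $1,050 − $664 = $386.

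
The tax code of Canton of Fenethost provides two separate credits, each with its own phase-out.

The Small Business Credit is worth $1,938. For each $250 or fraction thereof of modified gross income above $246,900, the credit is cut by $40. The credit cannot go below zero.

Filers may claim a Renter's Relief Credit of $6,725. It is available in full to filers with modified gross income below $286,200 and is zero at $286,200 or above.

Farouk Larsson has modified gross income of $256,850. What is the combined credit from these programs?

$7,063

Small Business Credit: income exceeds $246,900 by $9,950, which is 40 full-or-partial $250 increments; reduction = 40 × $40 = $1,600, leaving $338.
Renter's Relief Credit: $256,850 is below the $286,200 cutoff, so the full $6,725 applies.
Total: $338 + $6,725 = $7,063.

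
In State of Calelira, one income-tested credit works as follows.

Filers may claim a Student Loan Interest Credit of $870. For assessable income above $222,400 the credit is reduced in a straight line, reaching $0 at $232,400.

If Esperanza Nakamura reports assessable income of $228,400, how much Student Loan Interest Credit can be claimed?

$348

Student Loan Interest Credit: $228,400 is $6,000 into a $10,000 phase-out range, leaving 4,000/10,000 of the credit: $870 × 4,000/10,000 = $348.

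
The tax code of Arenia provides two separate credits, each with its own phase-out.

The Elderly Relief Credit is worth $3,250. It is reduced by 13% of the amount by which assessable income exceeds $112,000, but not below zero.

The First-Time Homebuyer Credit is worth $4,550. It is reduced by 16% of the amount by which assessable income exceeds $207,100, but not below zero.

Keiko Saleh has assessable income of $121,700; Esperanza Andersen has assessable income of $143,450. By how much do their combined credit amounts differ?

$1,989

Keiko ($121,700): Elderly Relief Credit: 13% of the $9,700 excess over $112,000 is $1,261; credit = $3,250 − $1,261 = $1,989. First-Time Homebuyer Credit: $121,700 is at or below the $207,100 threshold, so the full $4,550 applies. total $1,989 + $4,550 = $6,539
Esperanza ($143,450): Elderly Relief Credit: 13% of the $31,450 excess over $112,000 is $4,088.50 ≥ base, so the credit is $0. First-Time Homebuyer Credit: $143,450 is at or below the $207,100 threshold, so the full $4,550 applies. total $0 + $4,550 = $4,550
Difference: |$6,539 − $4,550| = $1,989.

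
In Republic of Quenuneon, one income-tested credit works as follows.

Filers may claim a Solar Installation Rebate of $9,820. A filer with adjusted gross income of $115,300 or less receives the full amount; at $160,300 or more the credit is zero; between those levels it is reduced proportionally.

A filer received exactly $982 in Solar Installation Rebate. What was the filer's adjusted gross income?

$982 is 982/9,820 of the full $9,820, so 8,838/9,820 of the $45,000 range has been used: income = $115,300 + $45,000 × 8,838/9,820 = $155,800.

$155,800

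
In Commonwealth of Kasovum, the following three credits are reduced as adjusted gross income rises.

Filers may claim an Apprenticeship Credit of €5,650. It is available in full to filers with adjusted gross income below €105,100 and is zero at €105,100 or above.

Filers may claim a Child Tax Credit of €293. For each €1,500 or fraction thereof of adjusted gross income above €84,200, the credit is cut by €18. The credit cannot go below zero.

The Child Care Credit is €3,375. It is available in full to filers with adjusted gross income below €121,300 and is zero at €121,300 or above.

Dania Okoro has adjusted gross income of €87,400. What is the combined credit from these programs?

Apprenticeship Credit: €87,400 is below the €105,100 cutoff, so the full €5,650 applies.
Child Tax Credit: income exceeds €84,200 by €3,200, which is 3 full-or-partial €1,500 increments; reduction = 3 × €18 = €54, leaving €239.
Child Care Credit: €87,400 is below the €121,300 cutoff, so the full €3,375 applies.
Total: €5,650 + €239 + €3,375 = €9,264.

€9,264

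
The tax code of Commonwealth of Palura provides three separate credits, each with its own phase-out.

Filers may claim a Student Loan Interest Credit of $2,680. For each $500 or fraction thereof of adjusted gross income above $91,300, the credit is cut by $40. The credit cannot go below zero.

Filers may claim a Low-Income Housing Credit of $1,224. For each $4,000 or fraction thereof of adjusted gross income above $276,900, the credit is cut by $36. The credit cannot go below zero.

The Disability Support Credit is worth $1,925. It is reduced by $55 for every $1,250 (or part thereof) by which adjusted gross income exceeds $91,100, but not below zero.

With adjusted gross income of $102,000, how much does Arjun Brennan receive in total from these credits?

Student Loan Interest Credit: income exceeds $91,300 by $10,700, which is 22 full-or-partial $500 increments; reduction = 22 × $40 = $880, leaving $1,800.
Low-Income Housing Credit: $102,000 is at or below the $276,900 threshold, so the full $1,224 applies.
Disability Support Credit: income exceeds $91,100 by $10,900, which is 9 full-or-partial $1,250 increments; reduction = 9 × $55 = $495, leaving $1,430.
Total: $1,800 + $1,224 + $1,430 = $4,454.

$4,454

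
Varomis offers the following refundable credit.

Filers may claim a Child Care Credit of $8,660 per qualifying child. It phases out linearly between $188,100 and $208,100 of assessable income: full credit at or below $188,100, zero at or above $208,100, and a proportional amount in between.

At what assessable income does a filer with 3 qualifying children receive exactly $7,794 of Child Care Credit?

$202,100

Full credit = 3 × $8,660 = $25,980.
$7,794 is 7,794/25,980 of the full $25,980, so 18,186/25,980 of the $20,000 range has been used: income = $188,100 + $20,000 × 18,186/25,980 = $202,100.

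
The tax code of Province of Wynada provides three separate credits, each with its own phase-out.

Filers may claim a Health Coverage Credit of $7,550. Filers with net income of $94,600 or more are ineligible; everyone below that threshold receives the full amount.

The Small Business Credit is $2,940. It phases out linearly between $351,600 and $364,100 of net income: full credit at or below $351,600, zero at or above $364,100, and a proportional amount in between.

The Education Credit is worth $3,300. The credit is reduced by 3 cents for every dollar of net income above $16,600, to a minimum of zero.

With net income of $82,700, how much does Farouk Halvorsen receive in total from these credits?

Health Coverage Credit: $82,700 is below the $94,600 cutoff, so the full $7,550 applies.
Small Business Credit: $82,700 is at or below the $351,600 threshold, so the full $2,940 applies.
Education Credit: 3% of the $66,100 excess over $16,600 is $1,983; credit = $3,300 − $1,983 = $1,317.
Total: $7,550 + $2,940 + $1,317 = $11,807.

$11,807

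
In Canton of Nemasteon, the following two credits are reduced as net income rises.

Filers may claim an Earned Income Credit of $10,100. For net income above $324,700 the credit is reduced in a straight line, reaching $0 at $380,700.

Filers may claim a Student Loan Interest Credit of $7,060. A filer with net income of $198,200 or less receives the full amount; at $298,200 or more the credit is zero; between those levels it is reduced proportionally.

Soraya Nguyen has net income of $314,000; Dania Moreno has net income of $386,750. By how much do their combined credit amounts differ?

Soraya ($314,000): Earned Income Credit: $314,000 is at or below the $324,700 threshold, so the full $10,100 applies. Student Loan Interest Credit: $314,000 is at or above $298,200, so the credit is $0. total $10,100 + $0 = $10,100
Dania ($386,750): Earned Income Credit: $386,750 is at or above $380,700, so the credit is $0. Student Loan Interest Credit: $386,750 is at or above $298,200, so the credit is $0. total $0 + $0 = $0
Difference: |$10,100 − $0| = $10,100.

$10,100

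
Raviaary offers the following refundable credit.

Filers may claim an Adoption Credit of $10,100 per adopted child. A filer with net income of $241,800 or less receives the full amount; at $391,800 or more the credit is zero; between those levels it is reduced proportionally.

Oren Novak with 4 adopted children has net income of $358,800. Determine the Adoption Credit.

Adoption Credit: base = 4 × $10,100 = $40,400. $358,800 is $117,000 into a $150,000 phase-out range, leaving 33,000/150,000 of the credit: $40,400 × 33,000/150,000 = $8,888.

$8,888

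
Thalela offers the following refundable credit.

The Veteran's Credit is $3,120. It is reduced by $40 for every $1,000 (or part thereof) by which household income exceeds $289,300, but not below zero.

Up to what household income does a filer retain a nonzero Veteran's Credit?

$366,300

After 77 increments the reduction is 77 × $40 = $3,080, leaving $40; one more increment wipes it out. Increment 77 ends at excess 77 × $1,000 = $77,000, so the highest qualifying income is $289,300 + $77,000 = $366,300.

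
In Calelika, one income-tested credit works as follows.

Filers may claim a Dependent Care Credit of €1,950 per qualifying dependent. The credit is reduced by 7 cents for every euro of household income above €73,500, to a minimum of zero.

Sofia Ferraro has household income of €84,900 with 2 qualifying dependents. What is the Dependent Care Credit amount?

€3,102

Dependent Care Credit: base = 2 × €1,950 = €3,900. 7% of the €11,400 excess over €73,500 is €798; credit = €3,900 − €798 = €3,102.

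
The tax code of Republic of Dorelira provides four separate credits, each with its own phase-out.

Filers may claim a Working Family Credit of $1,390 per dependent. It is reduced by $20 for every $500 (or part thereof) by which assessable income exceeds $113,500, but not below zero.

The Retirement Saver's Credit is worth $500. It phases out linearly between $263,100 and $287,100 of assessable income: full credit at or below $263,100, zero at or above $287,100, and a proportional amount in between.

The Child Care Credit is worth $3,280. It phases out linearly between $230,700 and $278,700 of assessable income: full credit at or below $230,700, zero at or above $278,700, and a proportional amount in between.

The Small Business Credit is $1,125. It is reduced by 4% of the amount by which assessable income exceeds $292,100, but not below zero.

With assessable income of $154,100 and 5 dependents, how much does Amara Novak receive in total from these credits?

Working Family Credit: base = 5 × $1,390 = $6,950. income exceeds $113,500 by $40,600, which is 82 full-or-partial $500 increments; reduction = 82 × $20 = $1,640, leaving $5,310.
Retirement Saver's Credit: $154,100 is at or below the $263,100 threshold, so the full $500 applies.
Child Care Credit: $154,100 is at or below the $230,700 threshold, so the full $3,280 applies.
Small Business Credit: $154,100 is at or below the $292,100 threshold, so the full $1,125 applies.
Total: $5,310 + $500 + $3,280 + $1,125 = $10,215.

$10,215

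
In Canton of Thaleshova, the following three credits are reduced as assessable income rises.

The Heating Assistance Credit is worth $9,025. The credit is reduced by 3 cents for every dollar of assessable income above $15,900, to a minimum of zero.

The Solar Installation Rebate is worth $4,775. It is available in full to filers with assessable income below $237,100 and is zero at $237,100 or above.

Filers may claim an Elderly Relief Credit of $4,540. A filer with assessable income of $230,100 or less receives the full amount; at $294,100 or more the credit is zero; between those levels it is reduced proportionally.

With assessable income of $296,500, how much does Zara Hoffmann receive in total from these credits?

$607

Heating Assistance Credit: 3% of the $280,600 excess over $15,900 is $8,418; credit = $9,025 − $8,418 = $607.
Solar Installation Rebate: $296,500 meets or exceeds the $237,100 cutoff, so the credit is $0.
Elderly Relief Credit: $296,500 is at or above $294,100, so the credit is $0.
Total: $607 + $0 + $0 = $607.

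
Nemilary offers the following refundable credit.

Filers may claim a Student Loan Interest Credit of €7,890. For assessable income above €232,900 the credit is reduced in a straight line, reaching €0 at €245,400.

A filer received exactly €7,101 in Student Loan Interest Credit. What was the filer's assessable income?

€234,150

€7,101 is 7,101/7,890 of the full €7,890, so 789/7,890 of the €12,500 range has been used: income = €232,900 + €12,500 × 789/7,890 = €234,150.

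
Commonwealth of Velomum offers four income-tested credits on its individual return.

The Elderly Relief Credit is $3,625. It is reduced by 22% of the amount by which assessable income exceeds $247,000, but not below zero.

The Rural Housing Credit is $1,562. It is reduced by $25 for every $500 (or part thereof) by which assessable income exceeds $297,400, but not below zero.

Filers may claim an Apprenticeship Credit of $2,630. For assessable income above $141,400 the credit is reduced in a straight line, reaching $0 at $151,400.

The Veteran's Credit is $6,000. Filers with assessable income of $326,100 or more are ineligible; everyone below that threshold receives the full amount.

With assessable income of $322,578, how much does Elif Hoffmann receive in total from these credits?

Elderly Relief Credit: 22% of the $75,578 excess over $247,000 is $16,627.16 ≥ base, so the credit is $0.
Rural Housing Credit: income exceeds $297,400 by $25,178, which is 51 full-or-partial $500 increments; reduction = 51 × $25 = $1,275, leaving $287.
Apprenticeship Credit: $322,578 is at or above $151,400, so the credit is $0.
Veteran's Credit: $322,578 is below the $326,100 cutoff, so the full $6,000 applies.
Total: $0 + $287 + $0 + $6,000 = $6,287.

$6,287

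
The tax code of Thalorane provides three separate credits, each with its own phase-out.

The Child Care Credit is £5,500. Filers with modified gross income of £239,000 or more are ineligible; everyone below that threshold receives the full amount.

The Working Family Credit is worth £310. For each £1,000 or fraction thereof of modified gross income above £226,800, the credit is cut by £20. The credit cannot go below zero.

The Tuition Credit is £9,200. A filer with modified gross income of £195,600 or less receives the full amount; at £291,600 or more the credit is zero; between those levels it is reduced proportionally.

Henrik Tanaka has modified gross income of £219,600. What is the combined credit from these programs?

Child Care Credit: £219,600 is below the £239,000 cutoff, so the full £5,500 applies.
Working Family Credit: £219,600 is at or below the £226,800 threshold, so the full £310 applies.
Tuition Credit: £219,600 is £24,000 into a £96,000 phase-out range, leaving 72,000/96,000 of the credit: £9,200 × 72,000/96,000 = £6,900.
Total: £5,500 + £310 + £6,900 = £12,710.

£12,710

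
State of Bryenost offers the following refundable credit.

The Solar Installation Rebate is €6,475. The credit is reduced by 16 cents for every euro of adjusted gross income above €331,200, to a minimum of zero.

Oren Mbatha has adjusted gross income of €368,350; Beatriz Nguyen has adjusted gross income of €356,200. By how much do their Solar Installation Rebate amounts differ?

€1,944

Oren (€368,350): Solar Installation Rebate: 16% of the €37,150 excess over €331,200 is €5,944; credit = €6,475 − €5,944 = €531.
Beatriz (€356,200): Solar Installation Rebate: 16% of the €25,000 excess over €331,200 is €4,000; credit = €6,475 − €4,000 = €2,475.
Difference: |€531 − €2,475| = €1,944.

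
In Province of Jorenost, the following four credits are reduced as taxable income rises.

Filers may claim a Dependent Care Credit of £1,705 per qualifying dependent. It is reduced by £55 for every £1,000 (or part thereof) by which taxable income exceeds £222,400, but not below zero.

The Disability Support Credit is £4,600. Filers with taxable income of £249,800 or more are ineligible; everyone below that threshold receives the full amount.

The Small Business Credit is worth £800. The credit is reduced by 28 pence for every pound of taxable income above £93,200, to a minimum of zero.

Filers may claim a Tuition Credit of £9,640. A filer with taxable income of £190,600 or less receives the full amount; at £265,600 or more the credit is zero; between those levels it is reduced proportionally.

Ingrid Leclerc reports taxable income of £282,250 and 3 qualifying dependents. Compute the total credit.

Dependent Care Credit: base = 3 × £1,705 = £5,115. income exceeds £222,400 by £59,850, which is 60 full-or-partial £1,000 increments; reduction = 60 × £55 = £3,300, leaving £1,815.
Disability Support Credit: £282,250 meets or exceeds the £249,800 cutoff, so the credit is £0.
Small Business Credit: 28% of the £189,050 excess over £93,200 is £52,934 ≥ base, so the credit is £0.
Tuition Credit: £282,250 is at or above £265,600, so the credit is £0.
Total: £1,815 + £0 + £0 + £0 = £1,815.

£1,815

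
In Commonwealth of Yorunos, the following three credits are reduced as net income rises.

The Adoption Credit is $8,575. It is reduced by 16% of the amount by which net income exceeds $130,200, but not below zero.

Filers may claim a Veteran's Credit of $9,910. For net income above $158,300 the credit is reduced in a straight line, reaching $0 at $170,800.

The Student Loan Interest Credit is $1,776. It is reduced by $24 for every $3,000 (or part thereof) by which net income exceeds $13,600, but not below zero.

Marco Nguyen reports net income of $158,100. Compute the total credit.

$14,621

Adoption Credit: 16% of the $27,900 excess over $130,200 is $4,464; credit = $8,575 − $4,464 = $4,111.
Veteran's Credit: $158,100 is at or below the $158,300 threshold, so the full $9,910 applies.
Student Loan Interest Credit: income exceeds $13,600 by $144,500, which is 49 full-or-partial $3,000 increments; reduction = 49 × $24 = $1,176, leaving $600.
Total: $4,111 + $9,910 + $600 = $14,621.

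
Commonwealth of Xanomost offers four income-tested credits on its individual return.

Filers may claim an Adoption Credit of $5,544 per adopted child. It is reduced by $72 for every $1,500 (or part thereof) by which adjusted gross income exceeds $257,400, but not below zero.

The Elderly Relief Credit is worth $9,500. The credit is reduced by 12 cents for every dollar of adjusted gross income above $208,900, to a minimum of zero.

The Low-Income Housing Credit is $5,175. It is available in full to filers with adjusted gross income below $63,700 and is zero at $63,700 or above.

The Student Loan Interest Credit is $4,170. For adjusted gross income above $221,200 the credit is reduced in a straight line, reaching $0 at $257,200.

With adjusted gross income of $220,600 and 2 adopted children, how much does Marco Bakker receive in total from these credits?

Adoption Credit: base = 2 × $5,544 = $11,088. $220,600 is at or below the $257,400 threshold, so the full $11,088 applies.
Elderly Relief Credit: 12% of the $11,700 excess over $208,900 is $1,404; credit = $9,500 − $1,404 = $8,096.
Low-Income Housing Credit: $220,600 meets or exceeds the $63,700 cutoff, so the credit is $0.
Student Loan Interest Credit: $220,600 is at or below the $221,200 threshold, so the full $4,170 applies.
Total: $11,088 + $8,096 + $0 + $4,170 = $23,354.

$23,354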